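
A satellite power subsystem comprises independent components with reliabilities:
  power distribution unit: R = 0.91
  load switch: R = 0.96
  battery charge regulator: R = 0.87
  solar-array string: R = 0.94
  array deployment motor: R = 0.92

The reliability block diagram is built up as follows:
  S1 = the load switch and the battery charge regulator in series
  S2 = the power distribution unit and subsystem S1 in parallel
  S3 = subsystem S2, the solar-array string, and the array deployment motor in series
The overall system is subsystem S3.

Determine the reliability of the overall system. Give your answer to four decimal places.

Series (load switch and battery charge regulator): 0.960000 × 0.870000 = 0.835200
Parallel (power distribution unit and [0.835200]): 1 − (1 − 0.910000)(1 − 0.835200) = 0.985168
Series ([0.985168], solar-array string, and array deployment motor): 0.985168 × 0.940000 × 0.920000 = 0.8520

0.8520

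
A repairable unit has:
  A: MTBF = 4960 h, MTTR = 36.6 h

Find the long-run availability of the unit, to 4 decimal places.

A(A) = MTBF/(MTBF+MTTR) = 4960/(4960+36.6) = 0.9927

0.9927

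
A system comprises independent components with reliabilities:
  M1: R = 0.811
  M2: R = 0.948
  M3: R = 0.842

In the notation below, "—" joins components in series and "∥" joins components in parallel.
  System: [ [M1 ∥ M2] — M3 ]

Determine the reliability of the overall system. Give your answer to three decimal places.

0.834

Parallel (M1 and M2): 1 − (1 − 0.81100)(1 − 0.94800) = 0.99017
Series ([0.99017] and M3): 0.99017 × 0.84200 = 0.834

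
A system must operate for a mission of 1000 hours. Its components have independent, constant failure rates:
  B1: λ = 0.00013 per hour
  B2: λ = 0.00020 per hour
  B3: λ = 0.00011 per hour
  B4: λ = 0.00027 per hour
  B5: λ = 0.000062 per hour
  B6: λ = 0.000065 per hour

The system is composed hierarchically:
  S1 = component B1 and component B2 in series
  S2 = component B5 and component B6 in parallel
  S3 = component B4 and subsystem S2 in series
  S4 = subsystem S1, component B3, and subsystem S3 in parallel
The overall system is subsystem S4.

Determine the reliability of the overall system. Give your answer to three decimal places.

0.993

R(B1) = exp(−0.00013 × 1000) = 0.87810
R(B2) = exp(−0.00020 × 1000) = 0.81873
R(B3) = exp(−0.00011 × 1000) = 0.89583
R(B4) = exp(−0.00027 × 1000) = 0.76338
R(B5) = exp(−0.000062 × 1000) = 0.93988
R(B6) = exp(−0.000065 × 1000) = 0.93707
Series (B1 and B2): 0.87810 × 0.81873 = 0.71893
Parallel (B5 and B6): 1 − (1 − 0.93988)(1 − 0.93707) = 0.99622
Series (B4 and [0.99622]): 0.76338 × 0.99622 = 0.76049
Parallel ([0.71893], B3, and [0.76049]): 1 − (1 − 0.71893)(1 − 0.89583)(1 − 0.76049) = 0.993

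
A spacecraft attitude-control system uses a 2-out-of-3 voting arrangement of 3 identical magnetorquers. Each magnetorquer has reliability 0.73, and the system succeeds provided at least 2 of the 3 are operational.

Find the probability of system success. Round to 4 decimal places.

0.8207

R = Σ_{i=2}^{3} C(3,i) p^i (1−p)^{3−i} with p = 0.73
C(3,2)·0.73^2·0.27^1 = 0.431649
C(3,3)·0.73^3·0.27^0 = 0.389017
Sum = 0.8207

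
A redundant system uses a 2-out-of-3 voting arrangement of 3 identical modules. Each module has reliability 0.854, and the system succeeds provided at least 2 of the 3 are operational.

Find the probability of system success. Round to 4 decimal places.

0.9423

R = Σ_{i=2}^{3} C(3,i) p^i (1−p)^{3−i} with p = 0.854
C(3,2)·0.854^2·0.146^1 = 0.319440
C(3,3)·0.854^3·0.146^0 = 0.622836
Sum = 0.9423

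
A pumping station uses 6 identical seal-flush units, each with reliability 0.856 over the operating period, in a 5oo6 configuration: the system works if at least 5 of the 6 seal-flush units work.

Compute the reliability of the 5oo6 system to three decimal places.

0.790

R = Σ_{i=5}^{6} C(6,i) p^i (1−p)^{6−i} with p = 0.856
C(6,5)·0.856^5·0.144^1 = 0.39708
C(6,6)·0.856^6·0.144^0 = 0.39341
Sum = 0.790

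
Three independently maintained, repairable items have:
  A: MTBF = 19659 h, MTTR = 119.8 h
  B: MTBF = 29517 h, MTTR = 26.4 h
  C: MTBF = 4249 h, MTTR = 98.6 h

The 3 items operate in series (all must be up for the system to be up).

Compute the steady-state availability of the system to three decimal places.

0.971

A(A) = MTBF/(MTBF+MTTR) = 19659/(19659+119.8) = 0.993943
A(B) = MTBF/(MTBF+MTTR) = 29517/(29517+26.4) = 0.999106
A(C) = MTBF/(MTBF+MTTR) = 4249/(4249+98.6) = 0.977321
Series availability: 0.993943 × 0.999106 × 0.977321 = 0.971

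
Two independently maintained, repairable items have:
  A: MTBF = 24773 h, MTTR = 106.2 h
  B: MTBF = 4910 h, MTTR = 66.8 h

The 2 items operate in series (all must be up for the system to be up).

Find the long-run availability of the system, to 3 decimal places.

0.982

A(A) = MTBF/(MTBF+MTTR) = 24773/(24773+106.2) = 0.995731
A(B) = MTBF/(MTBF+MTTR) = 4910/(4910+66.8) = 0.986578
Series availability: 0.995731 × 0.986578 = 0.982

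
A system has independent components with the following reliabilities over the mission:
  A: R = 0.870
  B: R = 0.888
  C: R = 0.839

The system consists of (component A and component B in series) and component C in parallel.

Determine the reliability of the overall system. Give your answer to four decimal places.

0.9634

Series (A and B): 0.870000 × 0.888000 = 0.772560
Parallel ([0.772560] and C): 1 − (1 − 0.772560)(1 − 0.839000) = 0.9634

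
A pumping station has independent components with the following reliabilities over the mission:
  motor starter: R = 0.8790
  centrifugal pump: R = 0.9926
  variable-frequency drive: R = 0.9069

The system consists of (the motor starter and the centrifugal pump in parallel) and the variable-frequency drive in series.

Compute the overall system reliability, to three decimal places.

0.906

Parallel (motor starter and centrifugal pump): 1 − (1 − 0.87900)(1 − 0.99260) = 0.99910
Series ([0.99910] and variable-frequency drive): 0.99910 × 0.90690 = 0.906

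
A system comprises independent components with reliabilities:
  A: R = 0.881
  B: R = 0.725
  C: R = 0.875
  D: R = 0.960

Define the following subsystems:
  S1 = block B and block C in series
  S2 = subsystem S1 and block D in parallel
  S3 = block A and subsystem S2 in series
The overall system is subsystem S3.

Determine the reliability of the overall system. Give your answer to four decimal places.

Series (B and C): 0.725000 × 0.875000 = 0.634375
Parallel ([0.634375] and D): 1 − (1 − 0.634375)(1 − 0.960000) = 0.985375
Series (A and [0.985375]): 0.881000 × 0.985375 = 0.8681

0.8681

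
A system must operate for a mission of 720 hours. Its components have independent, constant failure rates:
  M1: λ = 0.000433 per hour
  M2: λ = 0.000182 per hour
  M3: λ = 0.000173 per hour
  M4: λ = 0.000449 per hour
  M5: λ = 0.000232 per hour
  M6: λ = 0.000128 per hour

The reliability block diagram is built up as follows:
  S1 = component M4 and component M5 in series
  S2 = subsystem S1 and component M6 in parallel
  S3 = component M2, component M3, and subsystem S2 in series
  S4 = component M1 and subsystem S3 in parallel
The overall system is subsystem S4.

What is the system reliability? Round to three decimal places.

R(M1) = exp(−0.000433 × 720) = 0.73216
R(M2) = exp(−0.000182 × 720) = 0.87718
R(M3) = exp(−0.000173 × 720) = 0.88289
R(M4) = exp(−0.000449 × 720) = 0.72377
R(M5) = exp(−0.000232 × 720) = 0.84617
R(M6) = exp(−0.000128 × 720) = 0.91196
Series (M4 and M5): 0.72377 × 0.84617 = 0.61243
Parallel ([0.61243] and M6): 1 − (1 − 0.61243)(1 − 0.91196) = 0.96588
Series (M2, M3, and [0.96588]): 0.87718 × 0.88289 × 0.96588 = 0.74803
Parallel (M1 and [0.74803]): 1 − (1 − 0.73216)(1 − 0.74803) = 0.933

0.933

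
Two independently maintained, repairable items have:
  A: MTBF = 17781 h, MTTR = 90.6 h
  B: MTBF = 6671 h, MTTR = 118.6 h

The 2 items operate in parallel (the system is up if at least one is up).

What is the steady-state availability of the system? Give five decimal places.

A(A) = MTBF/(MTBF+MTTR) = 17781/(17781+90.6) = 0.994931
A(B) = MTBF/(MTBF+MTTR) = 6671/(6671+118.6) = 0.982532
Parallel availability: 1 − (1 − 0.994931)(1 − 0.982532) = 0.99991

0.99991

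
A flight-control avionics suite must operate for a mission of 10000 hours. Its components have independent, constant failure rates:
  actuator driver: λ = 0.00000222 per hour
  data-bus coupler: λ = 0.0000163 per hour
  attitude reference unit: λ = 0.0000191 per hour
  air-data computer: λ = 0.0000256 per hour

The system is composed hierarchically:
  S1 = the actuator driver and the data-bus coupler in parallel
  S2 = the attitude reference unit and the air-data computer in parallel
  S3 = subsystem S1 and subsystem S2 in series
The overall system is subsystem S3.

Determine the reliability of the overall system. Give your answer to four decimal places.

0.9576

R(actuator driver) = exp(−0.00000222 × 10000) = 0.978045
R(data-bus coupler) = exp(−0.0000163 × 10000) = 0.849591
R(attitude reference unit) = exp(−0.0000191 × 10000) = 0.826133
R(air-data computer) = exp(−0.0000256 × 10000) = 0.774142
Parallel (actuator driver and data-bus coupler): 1 − (1 − 0.978045)(1 − 0.849591) = 0.996698
Parallel (attitude reference unit and air-data computer): 1 − (1 − 0.826133)(1 − 0.774142) = 0.960731
Series ([0.996698] and [0.960731]): 0.996698 × 0.960731 = 0.9576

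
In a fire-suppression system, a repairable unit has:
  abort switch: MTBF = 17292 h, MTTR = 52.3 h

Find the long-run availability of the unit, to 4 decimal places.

A(abort switch) = MTBF/(MTBF+MTTR) = 17292/(17292+52.3) = 0.9970

0.9970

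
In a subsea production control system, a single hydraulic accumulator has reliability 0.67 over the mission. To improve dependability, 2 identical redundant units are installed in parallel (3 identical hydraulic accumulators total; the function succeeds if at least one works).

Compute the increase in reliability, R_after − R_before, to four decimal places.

R_before = 0.67
R_after = 1 − (1 − 0.67)^3 = 0.9641
ΔR = 0.9641 − 0.67 = 0.2941

0.2941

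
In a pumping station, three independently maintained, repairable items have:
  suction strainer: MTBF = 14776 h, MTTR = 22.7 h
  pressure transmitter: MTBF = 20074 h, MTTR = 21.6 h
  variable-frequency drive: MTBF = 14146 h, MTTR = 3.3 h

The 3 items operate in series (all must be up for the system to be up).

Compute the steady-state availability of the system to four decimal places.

A(suction strainer) = MTBF/(MTBF+MTTR) = 14776/(14776+22.7) = 0.998466
A(pressure transmitter) = MTBF/(MTBF+MTTR) = 20074/(20074+21.6) = 0.998925
A(variable-frequency drive) = MTBF/(MTBF+MTTR) = 14146/(14146+3.3) = 0.999767
Series availability: 0.998466 × 0.998925 × 0.999767 = 0.9972

0.9972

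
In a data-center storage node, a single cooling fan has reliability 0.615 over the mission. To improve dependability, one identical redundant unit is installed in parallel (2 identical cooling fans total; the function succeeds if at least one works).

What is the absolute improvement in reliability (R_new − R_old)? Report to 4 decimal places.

R_before = 0.615
R_after = 1 − (1 − 0.615)^2 = 0.8518
ΔR = 0.8518 − 0.615 = 0.2368

0.2368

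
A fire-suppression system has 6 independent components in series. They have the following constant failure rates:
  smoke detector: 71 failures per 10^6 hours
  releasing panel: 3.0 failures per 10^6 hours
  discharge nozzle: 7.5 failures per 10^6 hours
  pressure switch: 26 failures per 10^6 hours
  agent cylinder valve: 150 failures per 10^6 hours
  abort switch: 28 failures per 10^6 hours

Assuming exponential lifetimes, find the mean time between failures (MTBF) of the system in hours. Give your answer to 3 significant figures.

Series of exponential components: λ_sys = Σ λ_i
λ_sys = 0.000071 + 0.0000030 + 0.0000075 + 0.000026 + 0.00015 + 0.000028 = 2.8550e-04 /h
MTBF = 1 / λ_sys = 3500 h

3500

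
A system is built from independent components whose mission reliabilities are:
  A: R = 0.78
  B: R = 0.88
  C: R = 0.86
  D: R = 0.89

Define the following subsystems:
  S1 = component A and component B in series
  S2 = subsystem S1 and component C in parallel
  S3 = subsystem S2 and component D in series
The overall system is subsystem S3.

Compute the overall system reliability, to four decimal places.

Series (A and B): 0.780000 × 0.880000 = 0.686400
Parallel ([0.686400] and C): 1 − (1 − 0.686400)(1 − 0.860000) = 0.956096
Series ([0.956096] and D): 0.956096 × 0.890000 = 0.8509

0.8509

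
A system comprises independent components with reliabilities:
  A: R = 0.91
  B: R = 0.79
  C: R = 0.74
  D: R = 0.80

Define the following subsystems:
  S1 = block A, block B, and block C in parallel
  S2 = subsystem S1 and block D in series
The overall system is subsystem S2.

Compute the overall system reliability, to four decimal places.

Parallel (A, B, and C): 1 − (1 − 0.910000)(1 − 0.790000)(1 − 0.740000) = 0.995086
Series ([0.995086] and D): 0.995086 × 0.800000 = 0.7961

0.7961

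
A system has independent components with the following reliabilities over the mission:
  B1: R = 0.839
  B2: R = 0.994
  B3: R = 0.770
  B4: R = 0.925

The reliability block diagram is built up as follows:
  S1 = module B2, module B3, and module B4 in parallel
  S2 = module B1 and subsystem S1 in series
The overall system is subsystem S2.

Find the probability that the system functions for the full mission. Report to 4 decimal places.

Parallel (B2, B3, and B4): 1 − (1 − 0.994000)(1 − 0.770000)(1 − 0.925000) = 0.999897
Series (B1 and [0.999897]): 0.839000 × 0.999897 = 0.8389

0.8389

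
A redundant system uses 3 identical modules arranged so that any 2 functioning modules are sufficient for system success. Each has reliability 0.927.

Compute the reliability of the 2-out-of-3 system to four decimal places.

0.9848

R = Σ_{i=2}^{3} C(3,i) p^i (1−p)^{3−i} with p = 0.927
C(3,2)·0.927^2·0.073^1 = 0.188193
C(3,3)·0.927^3·0.073^0 = 0.796598
Sum = 0.9848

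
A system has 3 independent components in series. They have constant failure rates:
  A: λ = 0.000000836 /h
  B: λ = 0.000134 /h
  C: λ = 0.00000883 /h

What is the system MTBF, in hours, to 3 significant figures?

6960

Series of exponential components: λ_sys = Σ λ_i
λ_sys = 0.000000836 + 0.000134 + 0.00000883 = 1.4367e-04 /h
MTBF = 1 / λ_sys = 6960 h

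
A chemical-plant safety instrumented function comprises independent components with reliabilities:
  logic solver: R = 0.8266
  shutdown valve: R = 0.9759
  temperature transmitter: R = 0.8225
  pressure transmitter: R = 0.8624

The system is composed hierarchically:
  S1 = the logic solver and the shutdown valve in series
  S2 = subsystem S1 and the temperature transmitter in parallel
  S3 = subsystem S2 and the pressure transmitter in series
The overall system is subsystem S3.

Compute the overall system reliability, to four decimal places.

Series (logic solver and shutdown valve): 0.826600 × 0.975900 = 0.806679
Parallel ([0.806679] and temperature transmitter): 1 − (1 − 0.806679)(1 − 0.822500) = 0.965686
Series ([0.965686] and pressure transmitter): 0.965686 × 0.862400 = 0.8328

0.8328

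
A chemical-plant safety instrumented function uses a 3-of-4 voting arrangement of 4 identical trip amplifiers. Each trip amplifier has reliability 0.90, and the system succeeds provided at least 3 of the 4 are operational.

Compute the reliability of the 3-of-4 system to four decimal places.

R = Σ_{i=3}^{4} C(4,i) p^i (1−p)^{4−i} with p = 0.90
C(4,3)·0.90^3·0.10^1 = 0.291600
C(4,4)·0.90^4·0.10^0 = 0.656100
Sum = 0.9477

0.9477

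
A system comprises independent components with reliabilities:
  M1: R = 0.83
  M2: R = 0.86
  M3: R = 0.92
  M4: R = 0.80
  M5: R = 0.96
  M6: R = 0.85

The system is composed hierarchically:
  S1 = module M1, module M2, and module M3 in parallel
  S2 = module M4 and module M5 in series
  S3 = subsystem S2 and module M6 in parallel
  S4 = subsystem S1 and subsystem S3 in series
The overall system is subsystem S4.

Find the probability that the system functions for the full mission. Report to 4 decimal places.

Parallel (M1, M2, and M3): 1 − (1 − 0.830000)(1 − 0.860000)(1 − 0.920000) = 0.998096
Series (M4 and M5): 0.800000 × 0.960000 = 0.768000
Parallel ([0.768000] and M6): 1 − (1 − 0.768000)(1 − 0.850000) = 0.965200
Series ([0.998096] and [0.965200]): 0.998096 × 0.965200 = 0.9634

0.9634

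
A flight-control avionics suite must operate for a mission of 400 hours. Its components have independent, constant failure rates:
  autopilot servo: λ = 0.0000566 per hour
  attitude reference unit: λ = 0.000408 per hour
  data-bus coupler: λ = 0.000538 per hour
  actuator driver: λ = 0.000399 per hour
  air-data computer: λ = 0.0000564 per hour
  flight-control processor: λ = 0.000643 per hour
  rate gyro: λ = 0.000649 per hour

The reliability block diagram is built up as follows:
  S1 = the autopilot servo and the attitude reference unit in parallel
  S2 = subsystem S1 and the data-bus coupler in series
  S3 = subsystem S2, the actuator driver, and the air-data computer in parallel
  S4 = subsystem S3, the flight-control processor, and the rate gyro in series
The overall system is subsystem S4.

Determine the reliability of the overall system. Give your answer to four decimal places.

0.5960

R(autopilot servo) = exp(−0.0000566 × 400) = 0.977614
R(attitude reference unit) = exp(−0.000408 × 400) = 0.849421
R(data-bus coupler) = exp(−0.000538 × 400) = 0.806380
R(actuator driver) = exp(−0.000399 × 400) = 0.852485
R(air-data computer) = exp(−0.0000564 × 400) = 0.977693
R(flight-control processor) = exp(−0.000643 × 400) = 0.773214
R(rate gyro) = exp(−0.000649 × 400) = 0.771360
Parallel (autopilot servo and attitude reference unit): 1 − (1 − 0.977614)(1 − 0.849421) = 0.996629
Series ([0.996629] and data-bus coupler): 0.996629 × 0.806380 = 0.803662
Parallel ([0.803662], actuator driver, and air-data computer): 1 − (1 − 0.803662)(1 − 0.852485)(1 − 0.977693) = 0.999354
Series ([0.999354], flight-control processor, and rate gyro): 0.999354 × 0.773214 × 0.771360 = 0.5960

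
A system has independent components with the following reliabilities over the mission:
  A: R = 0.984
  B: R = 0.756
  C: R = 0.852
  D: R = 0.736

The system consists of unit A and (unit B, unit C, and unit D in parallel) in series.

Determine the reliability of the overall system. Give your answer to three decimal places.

Parallel (B, C, and D): 1 − (1 − 0.75600)(1 − 0.85200)(1 − 0.73600) = 0.99047
Series (A and [0.99047]): 0.98400 × 0.99047 = 0.975

0.975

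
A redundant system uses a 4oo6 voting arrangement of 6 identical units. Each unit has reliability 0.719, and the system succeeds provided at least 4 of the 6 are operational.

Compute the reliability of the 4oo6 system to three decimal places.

R = Σ_{i=4}^{6} C(6,i) p^i (1−p)^{6−i} with p = 0.719
C(6,4)·0.719^4·0.281^2 = 0.31653
C(6,5)·0.719^5·0.281^1 = 0.32397
C(6,6)·0.719^6·0.281^0 = 0.13816
Sum = 0.779

0.779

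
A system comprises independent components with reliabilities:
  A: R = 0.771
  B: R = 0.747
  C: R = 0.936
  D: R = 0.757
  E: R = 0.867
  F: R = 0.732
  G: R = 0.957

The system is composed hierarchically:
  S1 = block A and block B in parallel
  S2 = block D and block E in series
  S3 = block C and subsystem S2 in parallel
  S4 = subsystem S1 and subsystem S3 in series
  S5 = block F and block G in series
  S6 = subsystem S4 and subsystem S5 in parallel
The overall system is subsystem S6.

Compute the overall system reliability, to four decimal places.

0.9764

Parallel (A and B): 1 − (1 − 0.771000)(1 − 0.747000) = 0.942063
Series (D and E): 0.757000 × 0.867000 = 0.656319
Parallel (C and [0.656319]): 1 − (1 − 0.936000)(1 − 0.656319) = 0.978004
Series ([0.942063] and [0.978004]): 0.942063 × 0.978004 = 0.921341
Series (F and G): 0.732000 × 0.957000 = 0.700524
Parallel ([0.921341] and [0.700524]): 1 − (1 − 0.921341)(1 − 0.700524) = 0.9764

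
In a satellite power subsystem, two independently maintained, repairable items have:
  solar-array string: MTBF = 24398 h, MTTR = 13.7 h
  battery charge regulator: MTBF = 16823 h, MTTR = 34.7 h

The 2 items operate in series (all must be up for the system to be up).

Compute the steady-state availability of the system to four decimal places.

A(solar-array string) = MTBF/(MTBF+MTTR) = 24398/(24398+13.7) = 0.999439
A(battery charge regulator) = MTBF/(MTBF+MTTR) = 16823/(16823+34.7) = 0.997942
Series availability: 0.999439 × 0.997942 = 0.9974

0.9974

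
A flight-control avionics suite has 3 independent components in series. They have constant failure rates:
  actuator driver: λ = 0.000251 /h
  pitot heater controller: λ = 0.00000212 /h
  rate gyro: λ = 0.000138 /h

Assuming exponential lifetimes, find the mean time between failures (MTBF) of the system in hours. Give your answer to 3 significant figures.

Series of exponential components: λ_sys = Σ λ_i
λ_sys = 0.000251 + 0.00000212 + 0.000138 = 3.9112e-04 /h
MTBF = 1 / λ_sys = 2560 h

2560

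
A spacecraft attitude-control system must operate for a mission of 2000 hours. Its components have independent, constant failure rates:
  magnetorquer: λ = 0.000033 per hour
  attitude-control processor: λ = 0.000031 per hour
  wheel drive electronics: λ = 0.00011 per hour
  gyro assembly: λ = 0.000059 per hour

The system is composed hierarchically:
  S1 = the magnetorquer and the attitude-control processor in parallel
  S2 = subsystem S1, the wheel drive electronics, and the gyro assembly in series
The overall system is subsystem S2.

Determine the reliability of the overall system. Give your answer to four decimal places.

0.7105

R(magnetorquer) = exp(−0.000033 × 2000) = 0.936131
R(attitude-control processor) = exp(−0.000031 × 2000) = 0.939883
R(wheel drive electronics) = exp(−0.00011 × 2000) = 0.802519
R(gyro assembly) = exp(−0.000059 × 2000) = 0.888696
Parallel (magnetorquer and attitude-control processor): 1 − (1 − 0.936131)(1 − 0.939883) = 0.996160
Series ([0.996160], wheel drive electronics, and gyro assembly): 0.996160 × 0.802519 × 0.888696 = 0.7105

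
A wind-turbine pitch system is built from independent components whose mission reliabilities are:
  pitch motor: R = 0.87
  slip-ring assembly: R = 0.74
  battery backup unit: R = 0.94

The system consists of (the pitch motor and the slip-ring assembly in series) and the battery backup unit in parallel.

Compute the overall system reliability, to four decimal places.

Series (pitch motor and slip-ring assembly): 0.870000 × 0.740000 = 0.643800
Parallel ([0.643800] and battery backup unit): 1 − (1 − 0.643800)(1 − 0.940000) = 0.9786

0.9786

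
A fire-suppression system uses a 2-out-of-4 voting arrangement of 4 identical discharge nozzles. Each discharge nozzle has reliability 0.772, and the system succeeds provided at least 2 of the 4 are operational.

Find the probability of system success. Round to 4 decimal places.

0.9607

R = Σ_{i=2}^{4} C(4,i) p^i (1−p)^{4−i} with p = 0.772
C(4,2)·0.772^2·0.228^2 = 0.185890
C(4,3)·0.772^3·0.228^1 = 0.419611
C(4,4)·0.772^4·0.228^0 = 0.355197
Sum = 0.9607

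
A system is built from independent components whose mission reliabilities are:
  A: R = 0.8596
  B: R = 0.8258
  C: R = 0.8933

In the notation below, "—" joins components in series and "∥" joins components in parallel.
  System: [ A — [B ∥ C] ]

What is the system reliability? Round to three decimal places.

0.844

Parallel (B and C): 1 − (1 − 0.82580)(1 − 0.89330) = 0.98141
Series (A and [0.98141]): 0.85960 × 0.98141 = 0.844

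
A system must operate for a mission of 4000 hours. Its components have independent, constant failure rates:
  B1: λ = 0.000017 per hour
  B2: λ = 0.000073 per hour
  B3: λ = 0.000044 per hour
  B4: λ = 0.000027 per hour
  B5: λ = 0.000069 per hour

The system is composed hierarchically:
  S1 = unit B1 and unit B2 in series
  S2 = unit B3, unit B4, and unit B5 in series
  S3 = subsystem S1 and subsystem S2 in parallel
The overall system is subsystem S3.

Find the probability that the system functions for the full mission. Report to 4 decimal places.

0.8704

R(B1) = exp(−0.000017 × 4000) = 0.934260
R(B2) = exp(−0.000073 × 4000) = 0.746769
R(B3) = exp(−0.000044 × 4000) = 0.838618
R(B4) = exp(−0.000027 × 4000) = 0.897628
R(B5) = exp(−0.000069 × 4000) = 0.758813
Series (B1 and B2): 0.934260 × 0.746769 = 0.697676
Series (B3, B4, and B5): 0.838618 × 0.897628 × 0.758813 = 0.571209
Parallel ([0.697676] and [0.571209]): 1 − (1 − 0.697676)(1 − 0.571209) = 0.8704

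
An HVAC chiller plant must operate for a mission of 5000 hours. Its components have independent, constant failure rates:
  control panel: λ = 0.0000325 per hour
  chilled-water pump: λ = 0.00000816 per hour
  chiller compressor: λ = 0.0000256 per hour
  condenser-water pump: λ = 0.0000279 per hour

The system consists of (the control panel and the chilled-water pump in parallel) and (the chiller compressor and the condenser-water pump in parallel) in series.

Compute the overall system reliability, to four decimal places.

R(control panel) = exp(−0.0000325 × 5000) = 0.850016
R(chilled-water pump) = exp(−0.00000816 × 5000) = 0.960021
R(chiller compressor) = exp(−0.0000256 × 5000) = 0.879853
R(condenser-water pump) = exp(−0.0000279 × 5000) = 0.869793
Parallel (control panel and chilled-water pump): 1 − (1 − 0.850016)(1 − 0.960021) = 0.994004
Parallel (chiller compressor and condenser-water pump): 1 − (1 − 0.879853)(1 − 0.869793) = 0.984356
Series ([0.994004] and [0.984356]): 0.994004 × 0.984356 = 0.9785

0.9785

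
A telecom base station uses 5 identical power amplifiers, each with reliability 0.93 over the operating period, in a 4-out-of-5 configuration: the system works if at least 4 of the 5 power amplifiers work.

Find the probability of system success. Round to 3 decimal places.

R = Σ_{i=4}^{5} C(5,i) p^i (1−p)^{5−i} with p = 0.93
C(5,4)·0.93^4·0.07^1 = 0.26182
C(5,5)·0.93^5·0.07^0 = 0.69569
Sum = 0.958

0.958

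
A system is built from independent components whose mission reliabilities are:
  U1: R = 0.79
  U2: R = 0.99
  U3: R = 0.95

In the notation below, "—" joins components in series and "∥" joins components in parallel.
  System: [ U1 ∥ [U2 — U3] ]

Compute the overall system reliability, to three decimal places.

0.988

Series (U2 and U3): 0.99000 × 0.95000 = 0.94050
Parallel (U1 and [0.94050]): 1 − (1 − 0.79000)(1 − 0.94050) = 0.988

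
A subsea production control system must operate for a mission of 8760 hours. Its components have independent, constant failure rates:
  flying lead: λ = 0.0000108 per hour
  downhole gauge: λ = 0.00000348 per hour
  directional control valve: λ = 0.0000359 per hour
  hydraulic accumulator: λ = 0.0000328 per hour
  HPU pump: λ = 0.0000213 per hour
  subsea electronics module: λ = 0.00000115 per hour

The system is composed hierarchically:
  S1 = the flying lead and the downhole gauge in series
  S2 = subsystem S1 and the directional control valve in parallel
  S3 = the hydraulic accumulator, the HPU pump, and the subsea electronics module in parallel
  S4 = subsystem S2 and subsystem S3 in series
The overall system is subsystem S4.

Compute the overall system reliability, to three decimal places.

R(flying lead) = exp(−0.0000108 × 8760) = 0.90973
R(downhole gauge) = exp(−0.00000348 × 8760) = 0.96998
R(directional control valve) = exp(−0.0000359 × 8760) = 0.73017
R(hydraulic accumulator) = exp(−0.0000328 × 8760) = 0.75027
R(HPU pump) = exp(−0.0000213 × 8760) = 0.82979
R(subsea electronics module) = exp(−0.00000115 × 8760) = 0.98998
Series (flying lead and downhole gauge): 0.90973 × 0.96998 = 0.88242
Parallel ([0.88242] and directional control valve): 1 − (1 − 0.88242)(1 − 0.73017) = 0.96827
Parallel (hydraulic accumulator, HPU pump, and subsea electronics module): 1 − (1 − 0.75027)(1 − 0.82979)(1 − 0.98998) = 0.99957
Series ([0.96827] and [0.99957]): 0.96827 × 0.99957 = 0.968

0.968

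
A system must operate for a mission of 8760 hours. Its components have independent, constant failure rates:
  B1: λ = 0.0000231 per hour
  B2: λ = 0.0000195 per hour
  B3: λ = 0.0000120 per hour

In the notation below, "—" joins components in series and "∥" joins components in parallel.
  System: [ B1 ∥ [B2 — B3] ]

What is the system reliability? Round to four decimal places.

R(B1) = exp(−0.0000231 × 8760) = 0.816804
R(B2) = exp(−0.0000195 × 8760) = 0.842973
R(B3) = exp(−0.0000120 × 8760) = 0.900216
Series (B2 and B3): 0.842973 × 0.900216 = 0.758858
Parallel (B1 and [0.758858]): 1 − (1 − 0.816804)(1 − 0.758858) = 0.9558

0.9558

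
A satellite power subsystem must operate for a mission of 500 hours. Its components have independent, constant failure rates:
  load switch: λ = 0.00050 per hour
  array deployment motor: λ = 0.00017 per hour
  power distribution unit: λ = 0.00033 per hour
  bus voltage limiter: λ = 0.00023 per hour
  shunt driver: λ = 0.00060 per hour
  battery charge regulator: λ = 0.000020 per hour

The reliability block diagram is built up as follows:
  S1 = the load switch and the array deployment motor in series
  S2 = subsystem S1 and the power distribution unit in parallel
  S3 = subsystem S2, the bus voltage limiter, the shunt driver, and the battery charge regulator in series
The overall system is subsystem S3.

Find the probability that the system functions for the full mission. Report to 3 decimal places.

R(load switch) = exp(−0.00050 × 500) = 0.77880
R(array deployment motor) = exp(−0.00017 × 500) = 0.91851
R(power distribution unit) = exp(−0.00033 × 500) = 0.84789
R(bus voltage limiter) = exp(−0.00023 × 500) = 0.89137
R(shunt driver) = exp(−0.00060 × 500) = 0.74082
R(battery charge regulator) = exp(−0.000020 × 500) = 0.99005
Series (load switch and array deployment motor): 0.77880 × 0.91851 = 0.71534
Parallel ([0.71534] and power distribution unit): 1 − (1 − 0.71534)(1 − 0.84789) = 0.95670
Series ([0.95670], bus voltage limiter, shunt driver, and battery charge regulator): 0.95670 × 0.89137 × 0.74082 × 0.99005 = 0.625

0.625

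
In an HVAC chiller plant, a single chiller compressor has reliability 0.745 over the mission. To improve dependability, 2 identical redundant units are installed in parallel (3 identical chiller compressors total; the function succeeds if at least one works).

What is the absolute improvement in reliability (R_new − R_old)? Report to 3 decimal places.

0.238

R_before = 0.745
R_after = 1 − (1 − 0.745)^3 = 0.983
ΔR = 0.983 − 0.745 = 0.238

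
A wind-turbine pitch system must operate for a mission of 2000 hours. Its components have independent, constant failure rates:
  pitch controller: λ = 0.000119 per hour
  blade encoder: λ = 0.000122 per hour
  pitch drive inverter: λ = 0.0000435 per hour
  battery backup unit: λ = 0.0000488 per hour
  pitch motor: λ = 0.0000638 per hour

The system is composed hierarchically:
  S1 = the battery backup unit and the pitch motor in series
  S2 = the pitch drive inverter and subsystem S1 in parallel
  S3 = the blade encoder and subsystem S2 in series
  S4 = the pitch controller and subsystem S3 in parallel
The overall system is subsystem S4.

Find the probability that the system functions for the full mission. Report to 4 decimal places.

R(pitch controller) = exp(−0.000119 × 2000) = 0.788203
R(blade encoder) = exp(−0.000122 × 2000) = 0.783488
R(pitch drive inverter) = exp(−0.0000435 × 2000) = 0.916677
R(battery backup unit) = exp(−0.0000488 × 2000) = 0.907012
R(pitch motor) = exp(−0.0000638 × 2000) = 0.880205
Series (battery backup unit and pitch motor): 0.907012 × 0.880205 = 0.798356
Parallel (pitch drive inverter and [0.798356]): 1 − (1 − 0.916677)(1 − 0.798356) = 0.983198
Series (blade encoder and [0.983198]): 0.783488 × 0.983198 = 0.770324
Parallel (pitch controller and [0.770324]): 1 − (1 − 0.788203)(1 − 0.770324) = 0.9514

0.9514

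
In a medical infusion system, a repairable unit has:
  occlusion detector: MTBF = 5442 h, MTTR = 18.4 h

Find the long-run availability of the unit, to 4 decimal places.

A(occlusion detector) = MTBF/(MTBF+MTTR) = 5442/(5442+18.4) = 0.9966

0.9966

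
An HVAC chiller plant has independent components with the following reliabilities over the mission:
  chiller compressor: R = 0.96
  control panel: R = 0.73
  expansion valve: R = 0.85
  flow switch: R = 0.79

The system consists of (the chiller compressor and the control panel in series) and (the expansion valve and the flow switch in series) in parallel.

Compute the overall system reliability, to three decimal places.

Series (chiller compressor and control panel): 0.96000 × 0.73000 = 0.70080
Series (expansion valve and flow switch): 0.85000 × 0.79000 = 0.67150
Parallel ([0.70080] and [0.67150]): 1 − (1 − 0.70080)(1 − 0.67150) = 0.902

0.902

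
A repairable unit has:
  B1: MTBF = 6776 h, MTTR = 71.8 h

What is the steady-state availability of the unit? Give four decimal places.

A(B1) = MTBF/(MTBF+MTTR) = 6776/(6776+71.8) = 0.9895

0.9895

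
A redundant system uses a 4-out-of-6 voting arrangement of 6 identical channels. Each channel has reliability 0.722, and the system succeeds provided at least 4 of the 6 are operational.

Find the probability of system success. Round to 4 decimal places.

R = Σ_{i=4}^{6} C(6,i) p^i (1−p)^{6−i} with p = 0.722
C(6,4)·0.722^4·0.278^2 = 0.315014
C(6,5)·0.722^5·0.278^1 = 0.327252
C(6,6)·0.722^6·0.278^0 = 0.141652
Sum = 0.7839

0.7839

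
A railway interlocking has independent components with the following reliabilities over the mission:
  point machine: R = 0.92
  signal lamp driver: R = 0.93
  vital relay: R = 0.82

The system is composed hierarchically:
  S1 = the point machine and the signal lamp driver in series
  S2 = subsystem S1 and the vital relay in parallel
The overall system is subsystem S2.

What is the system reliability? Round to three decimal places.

Series (point machine and signal lamp driver): 0.92000 × 0.93000 = 0.85560
Parallel ([0.85560] and vital relay): 1 − (1 − 0.85560)(1 − 0.82000) = 0.974

0.974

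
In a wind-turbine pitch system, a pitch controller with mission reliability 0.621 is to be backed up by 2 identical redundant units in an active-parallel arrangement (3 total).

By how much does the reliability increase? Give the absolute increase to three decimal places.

0.325

R_before = 0.621
R_after = 1 − (1 − 0.621)^3 = 0.946
ΔR = 0.946 − 0.621 = 0.325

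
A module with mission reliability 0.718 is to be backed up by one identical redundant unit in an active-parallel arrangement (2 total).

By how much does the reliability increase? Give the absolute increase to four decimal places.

R_before = 0.718
R_after = 1 − (1 − 0.718)^2 = 0.9205
ΔR = 0.9205 − 0.718 = 0.2025

0.2025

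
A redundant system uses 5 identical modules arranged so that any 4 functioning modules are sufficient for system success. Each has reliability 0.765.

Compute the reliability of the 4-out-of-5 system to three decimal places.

0.664

R = Σ_{i=4}^{5} C(5,i) p^i (1−p)^{5−i} with p = 0.765
C(5,4)·0.765^4·0.235^1 = 0.40242
C(5,5)·0.765^5·0.235^0 = 0.26200
Sum = 0.664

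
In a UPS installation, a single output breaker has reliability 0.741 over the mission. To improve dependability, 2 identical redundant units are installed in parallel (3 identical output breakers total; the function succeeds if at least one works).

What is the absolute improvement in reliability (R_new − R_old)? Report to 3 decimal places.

0.242

R_before = 0.741
R_after = 1 − (1 − 0.741)^3 = 0.983
ΔR = 0.983 − 0.741 = 0.242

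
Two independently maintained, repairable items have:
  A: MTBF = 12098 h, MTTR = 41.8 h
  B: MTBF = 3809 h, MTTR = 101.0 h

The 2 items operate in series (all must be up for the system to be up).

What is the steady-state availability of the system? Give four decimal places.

0.9708

A(A) = MTBF/(MTBF+MTTR) = 12098/(12098+41.8) = 0.996557
A(B) = MTBF/(MTBF+MTTR) = 3809/(3809+101.0) = 0.974169
Series availability: 0.996557 × 0.974169 = 0.9708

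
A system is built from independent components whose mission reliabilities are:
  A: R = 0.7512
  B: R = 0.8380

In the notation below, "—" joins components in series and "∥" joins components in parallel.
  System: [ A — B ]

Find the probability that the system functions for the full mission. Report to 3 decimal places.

0.630

Series (A and B): 0.75120 × 0.83800 = 0.630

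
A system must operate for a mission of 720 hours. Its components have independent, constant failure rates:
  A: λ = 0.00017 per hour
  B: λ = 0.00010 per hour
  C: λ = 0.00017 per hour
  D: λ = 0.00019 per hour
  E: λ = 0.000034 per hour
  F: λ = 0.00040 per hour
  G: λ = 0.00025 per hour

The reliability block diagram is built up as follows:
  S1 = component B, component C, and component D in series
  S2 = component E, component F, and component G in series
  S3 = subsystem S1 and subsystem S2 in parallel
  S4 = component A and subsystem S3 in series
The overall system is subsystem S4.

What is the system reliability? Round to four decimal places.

R(A) = exp(−0.00017 × 720) = 0.884794
R(B) = exp(−0.00010 × 720) = 0.930531
R(C) = exp(−0.00017 × 720) = 0.884794
R(D) = exp(−0.00019 × 720) = 0.872145
R(E) = exp(−0.000034 × 720) = 0.975817
R(F) = exp(−0.00040 × 720) = 0.749762
R(G) = exp(−0.00025 × 720) = 0.835270
Series (B, C, and D): 0.930531 × 0.884794 × 0.872145 = 0.718062
Series (E, F, and G): 0.975817 × 0.749762 × 0.835270 = 0.611109
Parallel ([0.718062] and [0.611109]): 1 − (1 − 0.718062)(1 − 0.611109) = 0.890357
Series (A and [0.890357]): 0.884794 × 0.890357 = 0.7878

0.7878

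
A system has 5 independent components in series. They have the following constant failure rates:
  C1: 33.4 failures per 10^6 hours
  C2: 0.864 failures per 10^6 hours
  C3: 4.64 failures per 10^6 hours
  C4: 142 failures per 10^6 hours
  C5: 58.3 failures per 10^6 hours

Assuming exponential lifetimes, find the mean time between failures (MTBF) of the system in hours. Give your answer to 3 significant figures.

4180

Series of exponential components: λ_sys = Σ λ_i
λ_sys = 0.0000334 + 0.000000864 + 0.00000464 + 0.000142 + 0.0000583 = 2.3920e-04 /h
MTBF = 1 / λ_sys = 4180 h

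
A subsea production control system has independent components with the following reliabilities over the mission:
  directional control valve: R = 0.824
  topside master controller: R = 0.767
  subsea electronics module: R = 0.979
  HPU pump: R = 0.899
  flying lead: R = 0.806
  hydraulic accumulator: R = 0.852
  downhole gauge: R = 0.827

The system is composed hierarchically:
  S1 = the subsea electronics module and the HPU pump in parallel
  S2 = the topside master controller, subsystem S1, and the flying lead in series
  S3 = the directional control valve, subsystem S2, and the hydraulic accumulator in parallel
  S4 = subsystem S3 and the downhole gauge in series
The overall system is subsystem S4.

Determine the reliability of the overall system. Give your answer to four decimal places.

Parallel (subsea electronics module and HPU pump): 1 − (1 − 0.979000)(1 − 0.899000) = 0.997879
Series (topside master controller, [0.997879], and flying lead): 0.767000 × 0.997879 × 0.806000 = 0.616891
Parallel (directional control valve, [0.616891], and hydraulic accumulator): 1 − (1 − 0.824000)(1 − 0.616891)(1 − 0.852000) = 0.990021
Series ([0.990021] and downhole gauge): 0.990021 × 0.827000 = 0.8187

0.8187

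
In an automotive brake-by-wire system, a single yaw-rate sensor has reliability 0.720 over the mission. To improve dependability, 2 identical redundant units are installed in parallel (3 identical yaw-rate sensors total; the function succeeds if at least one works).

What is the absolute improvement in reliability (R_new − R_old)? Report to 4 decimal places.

0.2580

R_before = 0.720
R_after = 1 − (1 − 0.720)^3 = 0.9780
ΔR = 0.9780 − 0.720 = 0.2580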